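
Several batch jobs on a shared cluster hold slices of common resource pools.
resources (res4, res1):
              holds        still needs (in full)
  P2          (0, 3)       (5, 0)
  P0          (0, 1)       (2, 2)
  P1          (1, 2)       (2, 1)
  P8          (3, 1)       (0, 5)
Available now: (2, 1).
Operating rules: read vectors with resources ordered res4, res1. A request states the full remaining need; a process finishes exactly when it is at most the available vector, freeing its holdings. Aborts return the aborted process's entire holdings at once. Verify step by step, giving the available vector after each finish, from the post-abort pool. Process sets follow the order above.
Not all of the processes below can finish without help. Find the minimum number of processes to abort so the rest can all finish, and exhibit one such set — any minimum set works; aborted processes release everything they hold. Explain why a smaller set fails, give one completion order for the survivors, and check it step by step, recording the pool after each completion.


Minimum abort set: P2.
Key observation: P8 could never have finished before the abort; with (0, 3) returned by P2, it fits at step 2.
Why nothing smaller works: aborting no one leaves the state deadlocked as given.
The survivors complete as P1, P8, P0. Step-by-step check (starting from the post-abort pool):
  pool = (2, 4)
  P1: need (2, 1) fits (2, 4); releases (1, 2), pool now (3, 6)
  P8: need (0, 5) fits (3, 6); releases (3, 1), pool now (6, 7)
  P0: need (2, 2) fits (6, 7); releases (0, 1), pool now (6, 8)


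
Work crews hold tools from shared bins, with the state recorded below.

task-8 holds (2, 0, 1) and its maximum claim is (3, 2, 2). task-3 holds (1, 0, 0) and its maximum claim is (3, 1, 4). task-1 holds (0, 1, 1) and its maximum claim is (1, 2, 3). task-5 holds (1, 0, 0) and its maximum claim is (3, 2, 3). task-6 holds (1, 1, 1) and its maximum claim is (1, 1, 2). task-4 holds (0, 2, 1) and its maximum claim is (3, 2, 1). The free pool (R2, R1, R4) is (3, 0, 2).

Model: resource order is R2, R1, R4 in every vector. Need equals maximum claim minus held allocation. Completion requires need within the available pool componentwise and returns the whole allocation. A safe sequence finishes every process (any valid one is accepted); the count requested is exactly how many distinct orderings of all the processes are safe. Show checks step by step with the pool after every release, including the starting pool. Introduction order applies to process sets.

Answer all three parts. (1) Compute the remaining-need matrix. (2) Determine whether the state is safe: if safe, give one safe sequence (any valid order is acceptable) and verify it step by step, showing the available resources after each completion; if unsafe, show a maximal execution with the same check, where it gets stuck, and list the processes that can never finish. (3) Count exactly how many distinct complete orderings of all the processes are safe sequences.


(1) Need matrix, components ordered R2, R1, R4:
  task-8: (1, 2, 1)
  task-3: (2, 1, 4)
  task-1: (1, 1, 2)
  task-5: (2, 2, 3)
  task-6: (0, 0, 1)
  task-4: (3, 0, 0)
(2) SAFE — a valid safe sequence is task-4, task-5, task-8, task-6, task-1, task-3.
Key observation: the first exact fit in this order is task-4 — it needs (3, 0, 0) with (3, 0, 2) free, meeting a requested resource to the last unit.
Step-by-step check:
  pool = (3, 0, 2)
  task-4: need (3, 0, 0) fits (3, 0, 2); releases (0, 2, 1), pool now (3, 2, 3)
  task-5: need (2, 2, 3) fits (3, 2, 3); releases (1, 0, 0), pool now (4, 2, 3)
  task-8: need (1, 2, 1) fits (4, 2, 3); releases (2, 0, 1), pool now (6, 2, 4)
  task-6: need (0, 0, 1) fits (6, 2, 4); releases (1, 1, 1), pool now (7, 3, 5)
  task-1: need (1, 1, 2) fits (7, 3, 5); releases (0, 1, 1), pool now (7, 4, 6)
  task-3: need (2, 1, 4) fits (7, 4, 6); releases (1, 0, 0), pool now (8, 4, 6)
(3) The exact count: 138 of the possible complete orderings are safe sequences.


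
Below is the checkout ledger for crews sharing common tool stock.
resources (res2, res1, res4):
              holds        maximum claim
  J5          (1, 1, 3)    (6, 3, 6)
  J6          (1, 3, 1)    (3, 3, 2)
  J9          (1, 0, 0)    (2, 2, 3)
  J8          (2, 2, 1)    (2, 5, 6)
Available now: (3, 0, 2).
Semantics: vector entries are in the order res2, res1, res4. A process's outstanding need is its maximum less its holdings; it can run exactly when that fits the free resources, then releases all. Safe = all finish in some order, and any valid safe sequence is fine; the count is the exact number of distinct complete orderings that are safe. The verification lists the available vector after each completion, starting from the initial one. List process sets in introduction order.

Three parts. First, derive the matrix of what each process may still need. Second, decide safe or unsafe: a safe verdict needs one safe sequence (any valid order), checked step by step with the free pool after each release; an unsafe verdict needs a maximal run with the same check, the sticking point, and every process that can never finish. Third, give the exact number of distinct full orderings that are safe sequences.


(1) Remaining need (order res2, res1, res4):
  J5: (5, 2, 3)
  J6: (2, 0, 1)
  J9: (1, 2, 3)
  J8: (0, 3, 5)
(2) The state is SAFE; one workable sequence: J6, J9, J5, J8.
Key observation: reading the order forward, J9 is the first process whose need (1, 2, 3) meets the free pool (4, 3, 3) exactly on a resource it requests.
Verifying each step:
  pool = (3, 0, 2)
  run J6 (needs (2, 0, 1), free (3, 0, 2)); after release of (1, 3, 1) the pool is (4, 3, 3)
  run J9 (needs (1, 2, 3), free (4, 3, 3)); after release of (1, 0, 0) the pool is (5, 3, 3)
  run J5 (needs (5, 2, 3), free (5, 3, 3)); after release of (1, 1, 3) the pool is (6, 4, 6)
  run J8 (needs (0, 3, 5), free (6, 4, 6)); after release of (2, 2, 1) the pool is (8, 6, 7)
(3) Exactly 1 of the possible complete orderings is a safe sequence.


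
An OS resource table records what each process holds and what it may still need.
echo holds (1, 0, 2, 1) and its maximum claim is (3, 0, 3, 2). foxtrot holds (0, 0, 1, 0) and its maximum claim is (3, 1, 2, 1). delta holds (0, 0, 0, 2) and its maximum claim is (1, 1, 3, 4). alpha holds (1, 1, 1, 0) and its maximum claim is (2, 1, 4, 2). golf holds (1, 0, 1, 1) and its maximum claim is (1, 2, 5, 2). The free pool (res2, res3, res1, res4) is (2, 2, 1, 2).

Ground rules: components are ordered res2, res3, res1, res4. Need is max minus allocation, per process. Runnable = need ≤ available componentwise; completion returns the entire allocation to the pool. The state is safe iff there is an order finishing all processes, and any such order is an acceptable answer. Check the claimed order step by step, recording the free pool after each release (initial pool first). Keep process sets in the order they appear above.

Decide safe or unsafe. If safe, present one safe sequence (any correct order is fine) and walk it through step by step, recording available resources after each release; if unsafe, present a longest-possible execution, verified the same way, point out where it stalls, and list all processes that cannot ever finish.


SAFE, for example via the order echo, foxtrot, alpha, golf, delta.
Key observation: the first exact fit in this order is echo — it needs (2, 0, 1, 1) with (2, 2, 1, 2) free, meeting a requested resource to the last unit.
Check, step by step:
  pool = (2, 2, 1, 2)
  echo: need (2, 0, 1, 1) fits (2, 2, 1, 2); releases (1, 0, 2, 1), pool now (3, 2, 3, 3)
  foxtrot: need (3, 1, 1, 1) fits (3, 2, 3, 3); releases (0, 0, 1, 0), pool now (3, 2, 4, 3)
  alpha: need (1, 0, 3, 2) fits (3, 2, 4, 3); releases (1, 1, 1, 0), pool now (4, 3, 5, 3)
  golf: need (0, 2, 4, 1) fits (4, 3, 5, 3); releases (1, 0, 1, 1), pool now (5, 3, 6, 4)
  delta: need (1, 1, 3, 2) fits (5, 3, 6, 4); releases (0, 0, 0, 2), pool now (5, 3, 6, 6)


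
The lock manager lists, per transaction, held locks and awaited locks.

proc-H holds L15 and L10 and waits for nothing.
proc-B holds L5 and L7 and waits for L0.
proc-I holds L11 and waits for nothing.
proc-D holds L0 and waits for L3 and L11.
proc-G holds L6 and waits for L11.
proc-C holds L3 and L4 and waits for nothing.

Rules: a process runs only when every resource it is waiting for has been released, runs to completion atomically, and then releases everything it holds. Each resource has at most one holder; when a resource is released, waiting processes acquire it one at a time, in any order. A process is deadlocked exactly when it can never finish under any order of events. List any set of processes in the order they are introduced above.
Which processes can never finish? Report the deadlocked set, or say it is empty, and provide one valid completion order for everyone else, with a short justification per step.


No process is deadlocked.
Key observation: all waits point, directly or indirectly, at processes that can finish, so nothing is permanently blocked.
One completion order for the rest: proc-C, proc-I, proc-D, proc-H, proc-B, proc-G.
Step-by-step check:
  proc-C waits on nothing -> runs at once and releases L3 and L4
  proc-I waits on nothing -> runs at once and releases L11
  run proc-D (all its waits — L3 and L11 — are resolved); releases L0
  proc-H waits on nothing -> runs at once and releases L15 and L10
  run proc-B (all its waits — L0 — are resolved); releases L5 and L7
  run proc-G (all its waits — L11 — are resolved); releases L6


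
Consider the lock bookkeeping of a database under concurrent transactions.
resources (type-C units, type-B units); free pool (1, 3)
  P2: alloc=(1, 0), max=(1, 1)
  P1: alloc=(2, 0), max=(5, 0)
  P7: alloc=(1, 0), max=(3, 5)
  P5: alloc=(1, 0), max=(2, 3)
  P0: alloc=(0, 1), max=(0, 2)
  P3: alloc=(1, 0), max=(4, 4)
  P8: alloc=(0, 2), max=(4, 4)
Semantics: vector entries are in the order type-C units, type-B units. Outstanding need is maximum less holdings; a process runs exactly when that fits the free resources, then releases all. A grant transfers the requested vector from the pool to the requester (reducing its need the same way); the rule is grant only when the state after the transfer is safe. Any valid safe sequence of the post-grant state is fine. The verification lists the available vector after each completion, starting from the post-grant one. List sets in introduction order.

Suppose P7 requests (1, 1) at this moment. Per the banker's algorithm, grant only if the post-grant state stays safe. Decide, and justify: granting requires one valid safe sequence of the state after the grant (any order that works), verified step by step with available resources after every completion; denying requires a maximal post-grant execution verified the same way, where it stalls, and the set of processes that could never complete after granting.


DENY — the pretend-granted state is unsafe.
Key observation: after P0, P2, P5 the pool peaks at (2, 3), and each blocked process is short somewhere: P1 on type-C units; P7 on type-B units; P3 on type-C units, type-B units; P8 on type-C units.
After a pretend grant, a maximal execution: P0, P2, P5 — then nothing else fits. Check, step by step:
  pool = (0, 2)
  P0 needs (0, 1) <= (0, 2) -> finishes; pool += (0, 1) = (0, 3)
  P2 needs (0, 1) <= (0, 3) -> finishes; pool += (1, 0) = (1, 3)
  P5 needs (1, 3) <= (1, 3) -> finishes; pool += (1, 0) = (2, 3)
  blocked: P1 wants (3, 0), pool (2, 3) — not enough type-C units
  blocked: P7 wants (1, 4), pool (2, 3) — not enough type-B units
  blocked: P3 wants (3, 4), pool (2, 3) — not enough type-C units and type-B units
  blocked: P8 wants (4, 2), pool (2, 3) — not enough type-C units
Had the request been granted, P1, P7, P3 and P8 could never finish.


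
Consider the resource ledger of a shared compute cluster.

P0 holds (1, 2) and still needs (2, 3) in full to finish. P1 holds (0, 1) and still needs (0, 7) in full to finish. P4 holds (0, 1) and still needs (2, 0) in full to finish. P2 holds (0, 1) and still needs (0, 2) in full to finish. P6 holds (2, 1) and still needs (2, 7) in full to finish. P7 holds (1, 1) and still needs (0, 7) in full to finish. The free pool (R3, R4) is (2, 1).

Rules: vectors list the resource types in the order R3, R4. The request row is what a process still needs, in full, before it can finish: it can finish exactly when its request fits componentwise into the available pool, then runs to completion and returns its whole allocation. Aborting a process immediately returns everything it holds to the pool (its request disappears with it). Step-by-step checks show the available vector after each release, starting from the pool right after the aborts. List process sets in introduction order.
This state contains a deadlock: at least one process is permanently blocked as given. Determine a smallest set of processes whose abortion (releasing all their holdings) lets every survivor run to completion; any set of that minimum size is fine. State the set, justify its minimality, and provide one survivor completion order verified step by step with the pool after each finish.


Minimum abort set: P1 and P7.
Key observation: P6 had no path to completion before; after the abort of P1 and P7 ((1, 2) returned), step 4 is where it fits.
Minimality, checking each single-abort alternative: P0 alone leaves P1 blocked (short on R4); P1 alone leaves P6 blocked (short on R4); P4 alone leaves P1 blocked (short on R4); P2 alone leaves P1 blocked (short on R4); P6 alone leaves P1 blocked (short on R4); P7 alone leaves P1 blocked (short on R4).
The survivors complete as P0, P4, P2, P6. Step-by-step check (starting from the post-abort pool):
  pool = (3, 3)
  P0: need (2, 3) fits (3, 3); releases (1, 2), pool now (4, 5)
  P4: need (2, 0) fits (4, 5); releases (0, 1), pool now (4, 6)
  P2: need (0, 2) fits (4, 6); releases (0, 1), pool now (4, 7)
  P6: need (2, 7) fits (4, 7); releases (2, 1), pool now (6, 8)


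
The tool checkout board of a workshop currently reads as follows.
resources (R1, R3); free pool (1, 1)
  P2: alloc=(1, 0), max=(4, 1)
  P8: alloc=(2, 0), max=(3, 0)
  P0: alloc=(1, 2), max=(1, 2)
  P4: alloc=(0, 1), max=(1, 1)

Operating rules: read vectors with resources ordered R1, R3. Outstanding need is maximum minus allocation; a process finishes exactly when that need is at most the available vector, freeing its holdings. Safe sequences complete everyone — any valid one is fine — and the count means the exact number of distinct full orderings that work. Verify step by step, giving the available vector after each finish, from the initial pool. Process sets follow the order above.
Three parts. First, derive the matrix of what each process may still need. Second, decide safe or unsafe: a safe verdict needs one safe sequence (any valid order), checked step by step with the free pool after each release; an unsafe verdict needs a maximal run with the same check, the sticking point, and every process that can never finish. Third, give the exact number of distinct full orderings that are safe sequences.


(1) Need matrix, components ordered R1, R3:
  P2: (3, 1)
  P8: (1, 0)
  P0: (0, 0)
  P4: (1, 0)
(2) The state is SAFE; one workable sequence: P4, P0, P8, P2.
Key observation: P4 is the earliest step where a requested resource binds exactly: need (1, 0), pool (1, 1) at its turn.
Step-by-step check:
  pool = (1, 1)
  run P4 (needs (1, 0), free (1, 1)); after release of (0, 1) the pool is (1, 2)
  run P0 (needs (0, 0), free (1, 2)); after release of (1, 2) the pool is (2, 4)
  run P8 (needs (1, 0), free (2, 4)); after release of (2, 0) the pool is (4, 4)
  run P2 (needs (3, 1), free (4, 4)); after release of (1, 0) the pool is (5, 4)
(3) Precisely 12 of the possible complete orderings are safe sequences.


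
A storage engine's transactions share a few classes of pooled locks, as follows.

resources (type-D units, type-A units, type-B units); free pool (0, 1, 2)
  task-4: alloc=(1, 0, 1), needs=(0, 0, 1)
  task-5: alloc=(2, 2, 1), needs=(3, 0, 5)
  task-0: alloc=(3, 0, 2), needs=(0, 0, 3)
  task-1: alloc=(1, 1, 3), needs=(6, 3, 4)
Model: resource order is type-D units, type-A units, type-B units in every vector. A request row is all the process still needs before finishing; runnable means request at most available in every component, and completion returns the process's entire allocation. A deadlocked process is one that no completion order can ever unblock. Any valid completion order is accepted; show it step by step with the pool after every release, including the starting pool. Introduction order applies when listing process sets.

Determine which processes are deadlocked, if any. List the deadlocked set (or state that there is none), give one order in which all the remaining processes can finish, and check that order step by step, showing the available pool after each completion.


No process is deadlocked.
Key observation: the pool covers task-4 at once, and every later process fits after earlier releases.
A valid finishing order for the others: task-4, task-0, task-5, task-1. Step-by-step check:
  pool = (0, 1, 2)
  task-4: need (0, 0, 1) fits (0, 1, 2); releases (1, 0, 1), pool now (1, 1, 3)
  task-0: need (0, 0, 3) fits (1, 1, 3); releases (3, 0, 2), pool now (4, 1, 5)
  task-5: need (3, 0, 5) fits (4, 1, 5); releases (2, 2, 1), pool now (6, 3, 6)
  task-1: need (6, 3, 4) fits (6, 3, 6); releases (1, 1, 3), pool now (7, 4, 9)


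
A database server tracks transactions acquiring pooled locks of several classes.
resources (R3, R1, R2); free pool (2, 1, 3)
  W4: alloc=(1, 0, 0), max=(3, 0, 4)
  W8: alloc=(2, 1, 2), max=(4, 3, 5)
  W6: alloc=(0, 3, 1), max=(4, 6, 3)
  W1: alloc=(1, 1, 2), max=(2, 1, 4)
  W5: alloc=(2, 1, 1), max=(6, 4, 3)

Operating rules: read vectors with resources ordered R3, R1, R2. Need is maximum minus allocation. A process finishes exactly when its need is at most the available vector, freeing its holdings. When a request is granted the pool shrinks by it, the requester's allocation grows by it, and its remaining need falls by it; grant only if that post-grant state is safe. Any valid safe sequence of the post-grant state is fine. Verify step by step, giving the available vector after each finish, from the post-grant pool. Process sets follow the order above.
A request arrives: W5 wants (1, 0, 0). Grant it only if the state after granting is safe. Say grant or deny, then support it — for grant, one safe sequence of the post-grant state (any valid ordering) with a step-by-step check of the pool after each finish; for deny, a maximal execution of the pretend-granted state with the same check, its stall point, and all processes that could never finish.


GRANT. The post-grant state is safe; one safe sequence: W1, W8, W5, W4, W6.
Key observation: even at the reduced pool (1, 1, 3), W1 fits immediately, so safety survives the grant.
Step-by-step check of the post-grant state:
  pool = (1, 1, 3)
  W1: need (1, 0, 2) fits (1, 1, 3); releases (1, 1, 2), pool now (2, 2, 5)
  W8: need (2, 2, 3) fits (2, 2, 5); releases (2, 1, 2), pool now (4, 3, 7)
  W5: need (3, 3, 2) fits (4, 3, 7); releases (3, 1, 1), pool now (7, 4, 8)
  W4: need (2, 0, 4) fits (7, 4, 8); releases (1, 0, 0), pool now (8, 4, 8)
  W6: need (4, 3, 2) fits (8, 4, 8); releases (0, 3, 1), pool now (8, 7, 9)


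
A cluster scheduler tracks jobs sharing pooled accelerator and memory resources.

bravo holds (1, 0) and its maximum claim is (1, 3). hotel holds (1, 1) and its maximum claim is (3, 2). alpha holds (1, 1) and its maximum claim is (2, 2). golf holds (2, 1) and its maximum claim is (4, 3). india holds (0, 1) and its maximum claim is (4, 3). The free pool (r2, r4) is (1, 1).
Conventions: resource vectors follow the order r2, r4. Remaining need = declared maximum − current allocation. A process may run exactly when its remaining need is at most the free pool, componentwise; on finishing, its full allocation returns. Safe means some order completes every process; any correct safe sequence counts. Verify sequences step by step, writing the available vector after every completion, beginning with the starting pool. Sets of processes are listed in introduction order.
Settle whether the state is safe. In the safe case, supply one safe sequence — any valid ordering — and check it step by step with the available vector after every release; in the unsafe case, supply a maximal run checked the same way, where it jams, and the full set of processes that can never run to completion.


The state is SAFE; one workable sequence: alpha, golf, bravo, india, hotel.
Key observation: reading the order forward, alpha is the first process whose need (1, 1) meets the free pool (1, 1) exactly on a resource it requests.
Step-by-step check:
  pool = (1, 1)
  alpha: need (1, 1) fits (1, 1); releases (1, 1), pool now (2, 2)
  golf: need (2, 2) fits (2, 2); releases (2, 1), pool now (4, 3)
  bravo: need (0, 3) fits (4, 3); releases (1, 0), pool now (5, 3)
  india: need (4, 2) fits (5, 3); releases (0, 1), pool now (5, 4)
  hotel: need (2, 1) fits (5, 4); releases (1, 1), pool now (6, 5)


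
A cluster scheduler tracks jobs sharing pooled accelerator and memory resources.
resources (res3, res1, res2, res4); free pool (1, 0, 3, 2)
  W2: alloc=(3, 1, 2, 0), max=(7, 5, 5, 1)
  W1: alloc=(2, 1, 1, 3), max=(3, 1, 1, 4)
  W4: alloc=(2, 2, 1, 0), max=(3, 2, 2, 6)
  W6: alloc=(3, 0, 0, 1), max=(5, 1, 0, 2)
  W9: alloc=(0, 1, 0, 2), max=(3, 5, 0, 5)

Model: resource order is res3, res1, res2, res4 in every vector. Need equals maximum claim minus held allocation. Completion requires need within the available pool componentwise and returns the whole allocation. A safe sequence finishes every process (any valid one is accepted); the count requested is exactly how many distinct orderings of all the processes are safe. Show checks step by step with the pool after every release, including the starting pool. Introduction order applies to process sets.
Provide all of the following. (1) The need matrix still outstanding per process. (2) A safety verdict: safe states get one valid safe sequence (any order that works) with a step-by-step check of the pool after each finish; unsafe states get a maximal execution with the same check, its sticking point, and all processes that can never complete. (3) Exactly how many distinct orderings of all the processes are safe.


(1) Outstanding need per process (order res3, res1, res2, res4):
  W2: (4, 4, 3, 1)
  W1: (1, 0, 0, 1)
  W4: (1, 0, 1, 6)
  W6: (2, 1, 0, 1)
  W9: (3, 4, 0, 3)
(2) UNSAFE — no complete ordering exists.
Key observation: after W1, W6, W4 complete, (8, 3, 5, 6) is the best the pool ever gets, yet each leftover process wants more res1.
The run W1, W6, W4 cannot be extended any further. Check, step by step:
  pool = (1, 0, 3, 2)
  W1 needs (1, 0, 0, 1) <= (1, 0, 3, 2) -> finishes; pool += (2, 1, 1, 3) = (3, 1, 4, 5)
  W6 needs (2, 1, 0, 1) <= (3, 1, 4, 5) -> finishes; pool += (3, 0, 0, 1) = (6, 1, 4, 6)
  W4 needs (1, 0, 1, 6) <= (6, 1, 4, 6) -> finishes; pool += (2, 2, 1, 0) = (8, 3, 5, 6)
  W2 cannot run: need (4, 4, 3, 1) vs free (8, 3, 5, 6) (insufficient res1)
  W9 cannot run: need (3, 4, 0, 3) vs free (8, 3, 5, 6) (insufficient res1)
Never able to finish: W2 and W9.
(3) Exactly 0 of the possible complete orderings are safe sequences.


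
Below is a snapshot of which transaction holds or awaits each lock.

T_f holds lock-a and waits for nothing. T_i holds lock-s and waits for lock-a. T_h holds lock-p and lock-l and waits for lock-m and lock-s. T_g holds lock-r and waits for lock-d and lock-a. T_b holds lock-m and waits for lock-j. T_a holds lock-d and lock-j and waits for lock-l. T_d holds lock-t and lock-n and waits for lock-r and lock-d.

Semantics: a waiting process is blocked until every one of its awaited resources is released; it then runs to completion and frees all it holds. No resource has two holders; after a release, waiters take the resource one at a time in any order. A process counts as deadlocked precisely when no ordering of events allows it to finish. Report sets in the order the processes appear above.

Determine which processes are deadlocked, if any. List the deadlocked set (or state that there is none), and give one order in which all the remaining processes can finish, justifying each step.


The deadlocked set is T_h, T_g, T_b, T_a and T_d.
Key observation: the wait chain closes on itself along T_h -> T_b -> T_a -> T_h; T_g and T_d wait into the deadlock from upstream.
A valid finishing order for the others: T_f, T_i.
Walking it through:
  T_f: no waits; runs immediately, freeing lock-a
  T_i: everything it awaited (lock-a) is free; runs, freeing lock-s


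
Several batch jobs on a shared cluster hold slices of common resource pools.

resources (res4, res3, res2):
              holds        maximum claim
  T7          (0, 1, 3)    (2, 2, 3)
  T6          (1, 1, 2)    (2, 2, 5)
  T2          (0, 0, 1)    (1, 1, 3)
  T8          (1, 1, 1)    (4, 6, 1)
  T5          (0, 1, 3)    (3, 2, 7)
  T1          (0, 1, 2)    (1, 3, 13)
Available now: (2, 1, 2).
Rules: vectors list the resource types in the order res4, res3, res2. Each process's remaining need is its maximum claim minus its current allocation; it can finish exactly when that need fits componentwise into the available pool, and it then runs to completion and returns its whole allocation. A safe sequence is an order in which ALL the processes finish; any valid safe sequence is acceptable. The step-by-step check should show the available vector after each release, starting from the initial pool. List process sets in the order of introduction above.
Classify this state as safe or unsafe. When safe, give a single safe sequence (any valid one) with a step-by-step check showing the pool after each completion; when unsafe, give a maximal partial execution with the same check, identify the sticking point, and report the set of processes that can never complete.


SAFE. One safe sequence: T7, T6, T2, T5, T1, T8.
Key observation: the first exact fit in this order is T7 — it needs (2, 1, 0) with (2, 1, 2) free, meeting a requested resource to the last unit.
Walking it through:
  pool = (2, 1, 2)
  run T7 (needs (2, 1, 0), free (2, 1, 2)); after release of (0, 1, 3) the pool is (2, 2, 5)
  run T6 (needs (1, 1, 3), free (2, 2, 5)); after release of (1, 1, 2) the pool is (3, 3, 7)
  run T2 (needs (1, 1, 2), free (3, 3, 7)); after release of (0, 0, 1) the pool is (3, 3, 8)
  run T5 (needs (3, 1, 4), free (3, 3, 8)); after release of (0, 1, 3) the pool is (3, 4, 11)
  run T1 (needs (1, 2, 11), free (3, 4, 11)); after release of (0, 1, 2) the pool is (3, 5, 13)
  run T8 (needs (3, 5, 0), free (3, 5, 13)); after release of (1, 1, 1) the pool is (4, 6, 14)


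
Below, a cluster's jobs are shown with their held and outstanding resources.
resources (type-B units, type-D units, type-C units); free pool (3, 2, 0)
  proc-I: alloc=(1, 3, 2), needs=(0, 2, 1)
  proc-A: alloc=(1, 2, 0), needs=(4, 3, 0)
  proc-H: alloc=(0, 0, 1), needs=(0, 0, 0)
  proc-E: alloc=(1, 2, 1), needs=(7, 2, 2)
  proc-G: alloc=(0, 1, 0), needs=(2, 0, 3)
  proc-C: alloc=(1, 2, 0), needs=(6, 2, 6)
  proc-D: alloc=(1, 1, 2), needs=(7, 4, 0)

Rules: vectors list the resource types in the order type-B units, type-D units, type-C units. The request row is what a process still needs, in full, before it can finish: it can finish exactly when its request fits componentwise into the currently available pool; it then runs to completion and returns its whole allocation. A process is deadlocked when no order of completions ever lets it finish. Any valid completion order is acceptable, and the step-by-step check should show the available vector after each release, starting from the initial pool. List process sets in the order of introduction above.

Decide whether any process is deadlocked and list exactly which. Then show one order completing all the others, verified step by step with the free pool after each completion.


Deadlocked: proc-E, proc-C and proc-D.
Key observation: after proc-H, proc-I, proc-G, proc-A complete, (5, 8, 3) is the best the pool ever gets, yet each leftover process wants more type-B units.
A valid finishing order for the others: proc-H, proc-I, proc-G, proc-A. Verifying each step:
  pool = (3, 2, 0)
  proc-H: need (0, 0, 0) fits (3, 2, 0); releases (0, 0, 1), pool now (3, 2, 1)
  proc-I: need (0, 2, 1) fits (3, 2, 1); releases (1, 3, 2), pool now (4, 5, 3)
  proc-G: need (2, 0, 3) fits (4, 5, 3); releases (0, 1, 0), pool now (4, 6, 3)
  proc-A: need (4, 3, 0) fits (4, 6, 3); releases (1, 2, 0), pool now (5, 8, 3)
None of the blocked processes ever fits:
  proc-E cannot run: need (7, 2, 2) vs free (5, 8, 3) (insufficient type-B units)
  proc-C cannot run: need (6, 2, 6) vs free (5, 8, 3) (insufficient type-B units and type-C units)
  proc-D cannot run: need (7, 4, 0) vs free (5, 8, 3) (insufficient type-B units)


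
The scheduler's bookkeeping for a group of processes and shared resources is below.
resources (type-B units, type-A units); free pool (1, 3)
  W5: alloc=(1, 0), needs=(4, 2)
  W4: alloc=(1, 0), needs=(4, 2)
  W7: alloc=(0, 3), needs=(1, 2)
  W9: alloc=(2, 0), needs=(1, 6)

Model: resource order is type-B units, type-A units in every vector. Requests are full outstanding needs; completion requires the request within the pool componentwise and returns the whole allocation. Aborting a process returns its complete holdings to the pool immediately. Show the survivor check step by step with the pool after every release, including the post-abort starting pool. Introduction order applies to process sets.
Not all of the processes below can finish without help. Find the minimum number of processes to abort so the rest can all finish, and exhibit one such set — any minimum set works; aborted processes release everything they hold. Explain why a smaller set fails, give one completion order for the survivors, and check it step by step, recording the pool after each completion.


The answer: abort W4.
Key observation: no ordering could ever have run W5 before the abort of W4; with (1, 0) back in the pool it fits at step 3.
No smaller set exists: with zero aborts the deadlock remains.
The survivors complete as W7, W9, W5. Walking it through (starting from the post-abort pool):
  pool = (2, 3)
  W7 needs (1, 2) <= (2, 3) -> finishes; pool += (0, 3) = (2, 6)
  W9 needs (1, 6) <= (2, 6) -> finishes; pool += (2, 0) = (4, 6)
  W5 needs (4, 2) <= (4, 6) -> finishes; pool += (1, 0) = (5, 6)


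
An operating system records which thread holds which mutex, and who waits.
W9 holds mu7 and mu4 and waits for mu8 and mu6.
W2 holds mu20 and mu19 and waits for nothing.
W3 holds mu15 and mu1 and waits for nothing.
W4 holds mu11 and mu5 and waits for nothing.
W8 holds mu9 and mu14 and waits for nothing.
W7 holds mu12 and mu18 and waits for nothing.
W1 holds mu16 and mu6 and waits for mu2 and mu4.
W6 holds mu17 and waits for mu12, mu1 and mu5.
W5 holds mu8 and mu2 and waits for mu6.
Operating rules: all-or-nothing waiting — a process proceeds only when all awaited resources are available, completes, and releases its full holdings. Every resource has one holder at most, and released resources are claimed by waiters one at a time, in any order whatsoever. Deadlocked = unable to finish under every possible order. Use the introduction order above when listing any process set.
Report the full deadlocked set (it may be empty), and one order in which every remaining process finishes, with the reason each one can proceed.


Deadlocked: W9, W1 and W5.
Key observation: along W9 -> W1 -> W9, each member waits on what the next one holds — a deadlock; W5 is caught in further circular waits.
One completion order for the rest: W3, W2, W4, W7, W6, W8.
Check, step by step:
  run W3 (it waits on nothing); releases mu15 and mu1
  run W2 (it waits on nothing); releases mu20 and mu19
  run W4 (it waits on nothing); releases mu11 and mu5
  run W7 (it waits on nothing); releases mu12 and mu18
  W6: everything it awaited (mu12, mu1 and mu5) is free; runs, freeing mu17
  run W8 (it waits on nothing); releases mu9 and mu14


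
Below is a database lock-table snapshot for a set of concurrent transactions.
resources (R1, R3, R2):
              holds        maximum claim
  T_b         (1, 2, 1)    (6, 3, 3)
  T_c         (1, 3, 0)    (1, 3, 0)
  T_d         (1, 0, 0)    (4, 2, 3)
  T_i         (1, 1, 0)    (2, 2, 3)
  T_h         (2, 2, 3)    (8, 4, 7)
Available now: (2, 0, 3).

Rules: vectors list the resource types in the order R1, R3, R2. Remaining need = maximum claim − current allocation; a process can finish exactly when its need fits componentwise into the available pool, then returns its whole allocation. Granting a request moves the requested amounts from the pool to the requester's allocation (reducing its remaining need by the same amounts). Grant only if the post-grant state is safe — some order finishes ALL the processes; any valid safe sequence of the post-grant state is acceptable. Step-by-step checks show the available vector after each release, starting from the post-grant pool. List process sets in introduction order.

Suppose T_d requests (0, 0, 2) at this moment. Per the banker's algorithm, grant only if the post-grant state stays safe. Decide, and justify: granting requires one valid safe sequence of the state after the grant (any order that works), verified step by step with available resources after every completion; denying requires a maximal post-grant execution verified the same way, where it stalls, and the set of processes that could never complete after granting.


GRANT: granting preserves safety; a valid post-grant sequence is T_c, T_d, T_i, T_b, T_h.
Key observation: granting shrinks the pool to (2, 0, 1), yet T_c still fits and the chain goes through.
Verifying the post-grant state step by step:
  pool = (2, 0, 1)
  run T_c (needs (0, 0, 0), free (2, 0, 1)); after release of (1, 3, 0) the pool is (3, 3, 1)
  run T_d (needs (3, 2, 1), free (3, 3, 1)); after release of (1, 0, 2) the pool is (4, 3, 3)
  run T_i (needs (1, 1, 3), free (4, 3, 3)); after release of (1, 1, 0) the pool is (5, 4, 3)
  run T_b (needs (5, 1, 2), free (5, 4, 3)); after release of (1, 2, 1) the pool is (6, 6, 4)
  run T_h (needs (6, 2, 4), free (6, 6, 4)); after release of (2, 2, 3) the pool is (8, 8, 7)


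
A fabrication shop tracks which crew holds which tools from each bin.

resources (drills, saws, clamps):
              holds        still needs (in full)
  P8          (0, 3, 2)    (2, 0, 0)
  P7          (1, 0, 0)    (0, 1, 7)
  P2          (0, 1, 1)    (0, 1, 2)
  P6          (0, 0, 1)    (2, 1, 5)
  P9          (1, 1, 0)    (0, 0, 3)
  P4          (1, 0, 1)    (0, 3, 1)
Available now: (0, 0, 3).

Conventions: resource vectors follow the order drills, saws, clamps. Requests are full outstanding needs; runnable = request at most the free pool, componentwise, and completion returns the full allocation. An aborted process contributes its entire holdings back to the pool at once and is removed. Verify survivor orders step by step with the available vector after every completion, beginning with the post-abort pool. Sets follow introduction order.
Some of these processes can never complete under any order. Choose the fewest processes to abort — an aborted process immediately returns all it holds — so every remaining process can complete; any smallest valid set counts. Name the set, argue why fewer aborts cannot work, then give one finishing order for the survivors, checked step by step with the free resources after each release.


Minimum abort set: P8.
Key observation: P4 was stuck for good until P8 gave back (0, 3, 2); in the order shown it finishes at step 3.
No smaller set exists: with zero aborts the deadlock remains.
The survivors complete as P9, P2, P4, P7, P6. Step-by-step check (starting from the post-abort pool):
  pool = (0, 3, 5)
  run P9 (needs (0, 0, 3), free (0, 3, 5)); after release of (1, 1, 0) the pool is (1, 4, 5)
  run P2 (needs (0, 1, 2), free (1, 4, 5)); after release of (0, 1, 1) the pool is (1, 5, 6)
  run P4 (needs (0, 3, 1), free (1, 5, 6)); after release of (1, 0, 1) the pool is (2, 5, 7)
  run P7 (needs (0, 1, 7), free (2, 5, 7)); after release of (1, 0, 0) the pool is (3, 5, 7)
  run P6 (needs (2, 1, 5), free (3, 5, 7)); after release of (0, 0, 1) the pool is (3, 5, 8)


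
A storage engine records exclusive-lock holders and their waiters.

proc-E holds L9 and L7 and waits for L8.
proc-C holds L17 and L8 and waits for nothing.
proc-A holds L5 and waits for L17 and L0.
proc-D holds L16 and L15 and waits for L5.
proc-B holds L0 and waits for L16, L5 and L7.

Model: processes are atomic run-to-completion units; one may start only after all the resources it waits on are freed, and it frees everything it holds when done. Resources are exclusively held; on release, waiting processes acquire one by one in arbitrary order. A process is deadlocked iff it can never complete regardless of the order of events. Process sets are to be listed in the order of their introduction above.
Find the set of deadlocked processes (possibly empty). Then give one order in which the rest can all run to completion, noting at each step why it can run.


Deadlocked: proc-A, proc-D and proc-B.
Key observation: the knot is the closed ring of waits proc-A -> proc-B -> proc-A; proc-D is caught in further circular waits.
One completion order for the rest: proc-C, proc-E.
Walking it through:
  proc-C: no waits; runs immediately, freeing L17 and L8
  proc-E: everything it awaited (L8) is free; runs, freeing L9 and L7


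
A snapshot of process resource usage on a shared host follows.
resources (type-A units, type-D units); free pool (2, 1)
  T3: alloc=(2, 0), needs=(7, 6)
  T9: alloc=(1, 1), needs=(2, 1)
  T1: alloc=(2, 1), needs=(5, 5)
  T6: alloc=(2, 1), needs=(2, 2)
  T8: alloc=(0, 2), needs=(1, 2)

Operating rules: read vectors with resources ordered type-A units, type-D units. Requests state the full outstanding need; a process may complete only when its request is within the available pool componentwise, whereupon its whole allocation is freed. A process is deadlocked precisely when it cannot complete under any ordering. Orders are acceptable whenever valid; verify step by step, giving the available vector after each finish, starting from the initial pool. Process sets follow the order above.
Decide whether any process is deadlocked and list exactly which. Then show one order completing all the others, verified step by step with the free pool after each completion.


Nothing here is deadlocked.
Key observation: T9 fits the free pool immediately, and its release cascades until everyone finishes.
The rest can finish in the order T9, T6, T8, T1, T3. Verifying each step:
  pool = (2, 1)
  run T9 (needs (2, 1), free (2, 1)); after release of (1, 1) the pool is (3, 2)
  run T6 (needs (2, 2), free (3, 2)); after release of (2, 1) the pool is (5, 3)
  run T8 (needs (1, 2), free (5, 3)); after release of (0, 2) the pool is (5, 5)
  run T1 (needs (5, 5), free (5, 5)); after release of (2, 1) the pool is (7, 6)
  run T3 (needs (7, 6), free (7, 6)); after release of (2, 0) the pool is (9, 6)


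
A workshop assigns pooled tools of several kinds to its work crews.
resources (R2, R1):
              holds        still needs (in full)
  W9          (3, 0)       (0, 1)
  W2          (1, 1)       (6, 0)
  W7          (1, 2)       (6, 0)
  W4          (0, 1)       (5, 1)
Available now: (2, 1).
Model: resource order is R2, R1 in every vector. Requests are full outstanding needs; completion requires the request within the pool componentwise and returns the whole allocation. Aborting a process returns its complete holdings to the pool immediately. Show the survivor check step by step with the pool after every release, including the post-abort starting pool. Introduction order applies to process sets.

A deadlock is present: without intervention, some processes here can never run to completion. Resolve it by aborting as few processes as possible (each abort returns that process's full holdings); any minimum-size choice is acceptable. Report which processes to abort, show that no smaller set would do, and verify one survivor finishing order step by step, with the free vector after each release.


Minimum abort set: W7.
Key observation: W2 could never have finished before the abort; with (1, 2) returned by W7, it fits at step 2.
Minimality: the empty abort set fails — the state is deadlocked as it stands.
Survivors finish in the order: W9, W2, W4. Verifying each step (pool after the aborts first):
  pool = (3, 3)
  run W9 (needs (0, 1), free (3, 3)); after release of (3, 0) the pool is (6, 3)
  run W2 (needs (6, 0), free (6, 3)); after release of (1, 1) the pool is (7, 4)
  run W4 (needs (5, 1), free (7, 4)); after release of (0, 1) the pool is (7, 5)
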